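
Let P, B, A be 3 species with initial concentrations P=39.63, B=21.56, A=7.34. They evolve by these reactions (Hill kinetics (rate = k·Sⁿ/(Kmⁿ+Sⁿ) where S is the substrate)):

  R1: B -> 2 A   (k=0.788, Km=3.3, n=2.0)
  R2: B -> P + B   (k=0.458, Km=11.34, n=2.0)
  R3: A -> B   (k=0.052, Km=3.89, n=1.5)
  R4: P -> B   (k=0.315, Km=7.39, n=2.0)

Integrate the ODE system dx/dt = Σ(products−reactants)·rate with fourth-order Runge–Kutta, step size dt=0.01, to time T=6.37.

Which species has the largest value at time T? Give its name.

RK4 with dt=0.01: 637 steps to T=6.37. Trajectory (selected grid times):
t=0.00: P=39.63 B=21.56 A=7.34
t=0.71: P=39.67 B=21.26 A=8.41
t=1.42: P=39.70 B=20.96 A=9.47
t=2.12: P=39.74 B=20.66 A=10.52
t=2.83: P=39.77 B=20.36 A=11.58
t=3.54: P=39.80 B=20.06 A=12.63
t=4.25: P=39.83 B=19.77 A=13.69
t=4.95: P=39.86 B=19.48 A=14.73
t=5.66: P=39.88 B=19.18 A=15.79
t=6.37: P=39.91 B=18.89 A=16.84
At T=6.37: P=39.91 B=18.89 A=16.84; the largest is P.

Dominant species at T: P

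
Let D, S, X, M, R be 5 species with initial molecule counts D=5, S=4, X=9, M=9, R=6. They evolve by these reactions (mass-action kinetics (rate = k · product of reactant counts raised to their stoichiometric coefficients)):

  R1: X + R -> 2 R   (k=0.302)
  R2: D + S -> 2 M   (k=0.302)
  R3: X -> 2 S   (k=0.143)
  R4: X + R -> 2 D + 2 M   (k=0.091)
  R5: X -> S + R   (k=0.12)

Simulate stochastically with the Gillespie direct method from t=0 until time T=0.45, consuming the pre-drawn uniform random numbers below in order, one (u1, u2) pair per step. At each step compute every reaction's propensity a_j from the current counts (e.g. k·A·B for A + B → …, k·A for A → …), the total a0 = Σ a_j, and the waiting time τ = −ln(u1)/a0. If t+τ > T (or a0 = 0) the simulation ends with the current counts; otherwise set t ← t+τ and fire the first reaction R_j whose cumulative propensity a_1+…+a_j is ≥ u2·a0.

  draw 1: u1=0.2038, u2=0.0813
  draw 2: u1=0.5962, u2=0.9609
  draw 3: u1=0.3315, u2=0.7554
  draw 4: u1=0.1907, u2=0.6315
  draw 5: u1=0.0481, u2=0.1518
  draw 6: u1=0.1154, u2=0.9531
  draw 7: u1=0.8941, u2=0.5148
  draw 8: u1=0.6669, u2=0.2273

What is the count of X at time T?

t=0.000: D=5 S=4 X=9 M=9 R=6
Draw 1: a1=16.308, a2=6.040, a3=1.287, a4=4.914, a5=1.080, a0=29.629; τ=−ln(0.2038)/29.629=0.054 → t=0.054; u2·a0=0.0813·29.629=2.409 ≤ a1=16.308 → R1 fires; D=5 S=4 X=8 M=9 R=7
Draw 2: a1=16.912, a2=6.040, a3=1.144, a4=5.096, a5=0.960, a0=30.152; τ=−ln(0.5962)/30.152=0.017 → t=0.071; u2·a0=0.9609·30.152=28.973; a1+…+a3=24.096 < 28.973 ≤ a1+…+a4=29.192 → R4 fires; D=7 S=4 X=7 M=11 R=6
Draw 3: a1=12.684, a2=8.456, a3=1.001, a4=3.822, a5=0.840, a0=26.803; τ=−ln(0.3315)/26.803=0.041 → t=0.112; u2·a0=0.7554·26.803=20.247; a1=12.684 < 20.247 ≤ a1+a2=21.140 → R2 fires; D=6 S=3 X=7 M=13 R=6
Draw 4: a1=12.684, a2=5.436, a3=1.001, a4=3.822, a5=0.840, a0=23.783; τ=−ln(0.1907)/23.783=0.070 → t=0.182; u2·a0=0.6315·23.783=15.019; a1=12.684 < 15.019 ≤ a1+a2=18.120 → R2 fires; D=5 S=2 X=7 M=15 R=6
Draw 5: a1=12.684, a2=3.020, a3=1.001, a4=3.822, a5=0.840, a0=21.367; τ=−ln(0.0481)/21.367=0.142 → t=0.324; u2·a0=0.1518·21.367=3.244 ≤ a1=12.684 → R1 fires; D=5 S=2 X=6 M=15 R=7
Draw 6: a1=12.684, a2=3.020, a3=0.858, a4=3.822, a5=0.720, a0=21.104; τ=−ln(0.1154)/21.104=0.102 → t=0.426; u2·a0=0.9531·21.104=20.114; a1+…+a3=16.562 < 20.114 ≤ a1+…+a4=20.384 → R4 fires; D=7 S=2 X=5 M=17 R=6
Draw 7: a1=9.060, a2=4.228, a3=0.715, a4=2.730, a5=0.600, a0=17.333; τ=−ln(0.8941)/17.333=0.006 → t=0.432; u2·a0=0.5148·17.333=8.923 ≤ a1=9.060 → R1 fires; D=7 S=2 X=4 M=17 R=7
Draw 8: a1=8.456, a2=4.228, a3=0.572, a4=2.548, a5=0.480, a0=16.284; τ=−ln(0.6669)/16.284=0.025 → t=0.457 > T=0.45: stop.
Read off X at T=0.45: 4

X at T = 4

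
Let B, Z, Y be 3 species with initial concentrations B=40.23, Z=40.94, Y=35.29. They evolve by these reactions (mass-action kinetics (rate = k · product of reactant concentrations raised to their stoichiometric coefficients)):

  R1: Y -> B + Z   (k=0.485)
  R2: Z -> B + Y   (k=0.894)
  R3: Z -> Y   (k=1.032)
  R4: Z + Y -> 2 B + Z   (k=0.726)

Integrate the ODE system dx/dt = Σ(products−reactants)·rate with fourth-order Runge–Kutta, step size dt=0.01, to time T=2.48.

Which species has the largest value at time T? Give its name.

RK4 with dt=0.01: 248 steps to T=2.48. Trajectory (selected grid times):
t=0.00: B=40.23 Z=40.94 Y=35.29
t=0.28: B=147.40 Z=24.50 Y=2.63
t=0.55: B=171.88 Z=14.83 Y=2.55
t=0.83: B=187.06 Z=8.91 Y=2.50
t=1.10: B=195.96 Z=5.55 Y=2.43
t=1.38: B=201.69 Z=3.49 Y=2.34
t=1.65: B=205.24 Z=2.31 Y=2.24
t=1.93: B=207.72 Z=1.57 Y=2.13
t=2.20: B=209.40 Z=1.15 Y=2.01
t=2.48: B=210.71 Z=0.87 Y=1.89
At T=2.48: B=210.71 Z=0.87 Y=1.89; the largest is B.

Dominant species at T: B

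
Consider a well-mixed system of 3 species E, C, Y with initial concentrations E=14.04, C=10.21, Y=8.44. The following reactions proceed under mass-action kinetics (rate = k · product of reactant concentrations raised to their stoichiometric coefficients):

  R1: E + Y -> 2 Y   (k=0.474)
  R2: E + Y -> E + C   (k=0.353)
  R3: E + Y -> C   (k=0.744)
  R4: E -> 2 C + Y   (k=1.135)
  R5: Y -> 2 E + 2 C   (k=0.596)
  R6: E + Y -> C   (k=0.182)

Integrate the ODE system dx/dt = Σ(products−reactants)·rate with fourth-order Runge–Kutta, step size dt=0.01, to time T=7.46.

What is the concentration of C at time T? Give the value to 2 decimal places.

C at T = 44.74

RK4 with dt=0.01: 746 steps to T=7.46. Trajectory (selected grid times):
t=0.00: E=14.04 C=10.21 Y=8.44
t=0.83: E=0.78 C=30.71 Y=1.72
t=1.66: E=0.54 C=34.13 Y=1.07
t=2.49: E=0.45 C=36.43 Y=0.78
t=3.32: E=0.40 C=38.24 Y=0.64
t=4.14: E=0.36 C=39.77 Y=0.55
t=4.97: E=0.34 C=41.14 Y=0.50
t=5.80: E=0.32 C=42.41 Y=0.47
t=6.63: E=0.31 C=43.60 Y=0.44
t=7.46: E=0.30 C=44.74 Y=0.43
Read off C at T=7.46: 44.74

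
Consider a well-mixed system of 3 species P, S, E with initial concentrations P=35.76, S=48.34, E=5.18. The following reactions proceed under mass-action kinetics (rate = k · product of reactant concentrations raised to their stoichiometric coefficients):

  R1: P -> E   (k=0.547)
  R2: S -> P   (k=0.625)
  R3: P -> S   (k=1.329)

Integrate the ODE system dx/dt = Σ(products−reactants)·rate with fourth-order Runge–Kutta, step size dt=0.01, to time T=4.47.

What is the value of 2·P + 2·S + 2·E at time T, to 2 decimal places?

Check how each reaction changes W = 2·P + 2·S + 2·E (weight of products minus weight of reactants):
R1: P -> E: (2·1) − (2·1) = 2 − 2 = 0
R2: S -> P: (2·1) − (2·1) = 2 − 2 = 0
R3: P -> S: (2·1) − (2·1) = 2 − 2 = 0
Every reaction leaves W unchanged, so W is conserved and no simulation is needed: W(T) = W(0) = 2·35.76 + 2·48.34 + 2·5.18 = 178.56

Value at T = 178.56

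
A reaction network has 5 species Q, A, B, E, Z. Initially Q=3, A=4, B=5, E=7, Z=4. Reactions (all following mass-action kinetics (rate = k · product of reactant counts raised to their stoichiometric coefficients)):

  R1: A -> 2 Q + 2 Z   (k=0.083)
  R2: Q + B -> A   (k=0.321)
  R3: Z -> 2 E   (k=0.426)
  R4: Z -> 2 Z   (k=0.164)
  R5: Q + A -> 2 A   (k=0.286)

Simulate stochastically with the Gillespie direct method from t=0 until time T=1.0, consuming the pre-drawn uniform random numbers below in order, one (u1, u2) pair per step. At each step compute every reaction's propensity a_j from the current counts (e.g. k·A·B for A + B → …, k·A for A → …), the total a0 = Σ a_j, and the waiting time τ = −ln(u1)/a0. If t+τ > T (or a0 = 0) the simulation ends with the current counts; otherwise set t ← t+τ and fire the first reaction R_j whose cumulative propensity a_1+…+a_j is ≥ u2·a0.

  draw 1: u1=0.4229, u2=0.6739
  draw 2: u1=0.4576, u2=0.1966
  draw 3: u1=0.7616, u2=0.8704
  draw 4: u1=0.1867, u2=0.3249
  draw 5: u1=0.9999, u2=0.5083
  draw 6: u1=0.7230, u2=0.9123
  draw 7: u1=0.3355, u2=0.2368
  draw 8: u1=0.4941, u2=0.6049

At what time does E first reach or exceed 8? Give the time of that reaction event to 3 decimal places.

Threshold first reached at t = 0.438

t=0.000: Q=3 A=4 B=5 E=7 Z=4
Draw 1: a1=0.332, a2=4.815, a3=1.704, a4=0.656, a5=3.432, a0=10.939; τ=−ln(0.4229)/10.939=0.079 → t=0.079; u2·a0=0.6739·10.939=7.372; a1+…+a3=6.851 < 7.372 ≤ a1+…+a4=7.507 → R4 fires; Q=3 A=4 B=5 E=7 Z=5
Draw 2: a1=0.332, a2=4.815, a3=2.130, a4=0.820, a5=3.432, a0=11.529; τ=−ln(0.4576)/11.529=0.068 → t=0.146; u2·a0=0.1966·11.529=2.267; a1=0.332 < 2.267 ≤ a1+a2=5.147 → R2 fires; Q=2 A=5 B=4 E=7 Z=5
Draw 3: a1=0.415, a2=2.568, a3=2.130, a4=0.820, a5=2.860, a0=8.793; τ=−ln(0.7616)/8.793=0.031 → t=0.177; u2·a0=0.8704·8.793=7.653; a1+…+a4=5.933 < 7.653 ≤ a1+…+a5=8.793 → R5 fires; Q=1 A=6 B=4 E=7 Z=5
Draw 4: a1=0.498, a2=1.284, a3=2.130, a4=0.820, a5=1.716, a0=6.448; τ=−ln(0.1867)/6.448=0.260 → t=0.438; u2·a0=0.3249·6.448=2.095; a1+a2=1.782 < 2.095 ≤ a1+…+a3=3.912 → R3 fires; Q=1 A=6 B=4 E=9 Z=4
Draw 5: a1=0.498, a2=1.284, a3=1.704, a4=0.656, a5=1.716, a0=5.858; τ=−ln(0.9999)/5.858=0.000 → t=0.438; u2·a0=0.5083·5.858=2.978; a1+a2=1.782 < 2.978 ≤ a1+…+a3=3.486 → R3 fires; Q=1 A=6 B=4 E=11 Z=3
Draw 6: a1=0.498, a2=1.284, a3=1.278, a4=0.492, a5=1.716, a0=5.268; τ=−ln(0.7230)/5.268=0.062 → t=0.499; u2·a0=0.9123·5.268=4.806; a1+…+a4=3.552 < 4.806 ≤ a1+…+a5=5.268 → R5 fires; Q=0 A=7 B=4 E=11 Z=3
Draw 7: a1=0.581, a2=0.000, a3=1.278, a4=0.492, a5=0.000, a0=2.351; τ=−ln(0.3355)/2.351=0.465 → t=0.964; u2·a0=0.2368·2.351=0.557 ≤ a1=0.581 → R1 fires; Q=2 A=6 B=4 E=11 Z=5
Draw 8: a1=0.498, a2=2.568, a3=2.130, a4=0.820, a5=3.432, a0=9.448; τ=−ln(0.4941)/9.448=0.075 → t=1.038 > T=1.0: stop.
E first becomes ≥ 8 when it reaches 9 at the event at t=0.438.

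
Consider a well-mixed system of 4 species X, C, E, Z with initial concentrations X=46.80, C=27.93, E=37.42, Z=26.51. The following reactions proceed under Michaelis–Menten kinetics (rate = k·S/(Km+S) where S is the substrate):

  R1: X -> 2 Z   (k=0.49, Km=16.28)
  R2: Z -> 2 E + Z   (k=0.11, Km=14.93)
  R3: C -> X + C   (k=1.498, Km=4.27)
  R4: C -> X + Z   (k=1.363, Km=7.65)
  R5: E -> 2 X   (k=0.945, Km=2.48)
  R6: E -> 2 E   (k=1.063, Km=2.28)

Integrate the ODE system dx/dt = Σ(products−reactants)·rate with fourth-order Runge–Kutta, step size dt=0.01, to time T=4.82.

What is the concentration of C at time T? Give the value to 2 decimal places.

C at T = 22.88

RK4 with dt=0.01: 482 steps to T=4.82. Trajectory (selected grid times):
t=0.00: X=46.80 C=27.93 E=37.42 Z=26.51
t=0.54: X=48.84 C=27.35 E=37.56 Z=27.48
t=1.07: X=50.83 C=26.79 E=37.70 Z=28.44
t=1.61: X=52.85 C=26.22 E=37.84 Z=29.41
t=2.14: X=54.83 C=25.66 E=37.98 Z=30.37
t=2.68: X=56.85 C=25.10 E=38.12 Z=31.34
t=3.21: X=58.81 C=24.54 E=38.26 Z=32.30
t=3.75: X=60.81 C=23.98 E=38.40 Z=33.27
t=4.28: X=62.77 C=23.44 E=38.55 Z=34.23
t=4.82: X=64.75 C=22.88 E=38.69 Z=35.21
Read off C at T=4.82: 22.88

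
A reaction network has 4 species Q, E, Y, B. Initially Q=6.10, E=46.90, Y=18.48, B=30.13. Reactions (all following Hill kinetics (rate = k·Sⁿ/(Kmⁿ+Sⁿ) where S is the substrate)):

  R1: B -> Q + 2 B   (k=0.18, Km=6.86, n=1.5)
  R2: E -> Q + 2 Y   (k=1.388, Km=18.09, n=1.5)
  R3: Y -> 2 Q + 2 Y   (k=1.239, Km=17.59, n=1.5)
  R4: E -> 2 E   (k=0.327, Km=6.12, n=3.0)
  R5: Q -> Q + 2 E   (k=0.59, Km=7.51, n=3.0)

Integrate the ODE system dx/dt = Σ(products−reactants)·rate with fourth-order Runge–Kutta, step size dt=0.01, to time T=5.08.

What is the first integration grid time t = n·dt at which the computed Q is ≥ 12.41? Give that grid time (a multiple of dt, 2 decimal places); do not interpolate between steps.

RK4 with dt=0.01: 508 steps to T=5.08. Trajectory (selected grid times):
t=0.00: Q=6.10 E=46.90 Y=18.48 B=30.13
t=0.56: Q=7.56 E=46.74 Y=20.10 B=30.22
t=1.13: Q=9.09 E=46.67 Y=21.78 B=30.31
t=1.69: Q=10.63 E=46.69 Y=23.44 B=30.40
t=2.26: Q=12.23 E=46.76 Y=25.15 B=30.50
t=2.32: Q=12.40 E=46.77 Y=25.34 B=30.51
t=2.33: Q=12.43 E=46.77 Y=25.37 B=30.51
t=2.82: Q=13.84 E=46.87 Y=26.85 B=30.59
t=3.39: Q=15.51 E=47.01 Y=28.60 B=30.68
t=3.95: Q=17.18 E=47.17 Y=30.33 B=30.77
t=4.52: Q=18.90 E=47.34 Y=32.10 B=30.87
t=5.08: Q=20.62 E=47.52 Y=33.86 B=30.96
Q(2.32)=12.402 < 12.41 but Q(2.33)=12.431 ≥ 12.41, so the first grid time is t=2.33.

Threshold first reached at t = 2.33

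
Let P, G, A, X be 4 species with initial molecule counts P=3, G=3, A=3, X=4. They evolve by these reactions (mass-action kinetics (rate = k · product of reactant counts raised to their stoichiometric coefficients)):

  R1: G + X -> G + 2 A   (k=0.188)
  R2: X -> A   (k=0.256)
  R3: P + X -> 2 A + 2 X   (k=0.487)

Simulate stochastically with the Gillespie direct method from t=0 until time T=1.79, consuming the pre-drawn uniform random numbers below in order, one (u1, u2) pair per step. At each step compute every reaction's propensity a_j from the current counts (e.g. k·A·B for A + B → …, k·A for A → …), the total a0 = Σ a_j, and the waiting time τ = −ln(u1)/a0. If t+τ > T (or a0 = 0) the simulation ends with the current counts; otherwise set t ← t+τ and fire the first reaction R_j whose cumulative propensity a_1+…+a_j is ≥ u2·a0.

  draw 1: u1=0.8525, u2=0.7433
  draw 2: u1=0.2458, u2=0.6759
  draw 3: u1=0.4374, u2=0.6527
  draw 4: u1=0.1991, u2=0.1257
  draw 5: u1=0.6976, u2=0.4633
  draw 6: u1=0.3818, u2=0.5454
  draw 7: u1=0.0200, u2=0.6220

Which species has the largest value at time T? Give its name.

Dominant species at T: A

t=0.000: P=3 G=3 A=3 X=4
Draw 1: a1=2.256, a2=1.024, a3=5.844, a0=9.124; τ=−ln(0.8525)/9.124=0.017 → t=0.017; u2·a0=0.7433·9.124=6.782; a1+a2=3.280 < 6.782 ≤ a1+…+a3=9.124 → R3 fires; P=2 G=3 A=5 X=5
Draw 2: a1=2.820, a2=1.280, a3=4.870, a0=8.970; τ=−ln(0.2458)/8.970=0.156 → t=0.174; u2·a0=0.6759·8.970=6.063; a1+a2=4.100 < 6.063 ≤ a1+…+a3=8.970 → R3 fires; P=1 G=3 A=7 X=6
Draw 3: a1=3.384, a2=1.536, a3=2.922, a0=7.842; τ=−ln(0.4374)/7.842=0.105 → t=0.279; u2·a0=0.6527·7.842=5.118; a1+a2=4.920 < 5.118 ≤ a1+…+a3=7.842 → R3 fires; P=0 G=3 A=9 X=7
Draw 4: a1=3.948, a2=1.792, a3=0.000, a0=5.740; τ=−ln(0.1991)/5.740=0.281 → t=0.561; u2·a0=0.1257·5.740=0.722 ≤ a1=3.948 → R1 fires; P=0 G=3 A=11 X=6
Draw 5: a1=3.384, a2=1.536, a3=0.000, a0=4.920; τ=−ln(0.6976)/4.920=0.073 → t=0.634; u2·a0=0.4633·4.920=2.279 ≤ a1=3.384 → R1 fires; P=0 G=3 A=13 X=5
Draw 6: a1=2.820, a2=1.280, a3=0.000, a0=4.100; τ=−ln(0.3818)/4.100=0.235 → t=0.869; u2·a0=0.5454·4.100=2.236 ≤ a1=2.820 → R1 fires; P=0 G=3 A=15 X=4
Draw 7: a1=2.256, a2=1.024, a3=0.000, a0=3.280; τ=−ln(0.0200)/3.280=1.193 → t=2.061 > T=1.79: stop.
At T=1.79: P=0 G=3 A=15 X=4; the largest is A.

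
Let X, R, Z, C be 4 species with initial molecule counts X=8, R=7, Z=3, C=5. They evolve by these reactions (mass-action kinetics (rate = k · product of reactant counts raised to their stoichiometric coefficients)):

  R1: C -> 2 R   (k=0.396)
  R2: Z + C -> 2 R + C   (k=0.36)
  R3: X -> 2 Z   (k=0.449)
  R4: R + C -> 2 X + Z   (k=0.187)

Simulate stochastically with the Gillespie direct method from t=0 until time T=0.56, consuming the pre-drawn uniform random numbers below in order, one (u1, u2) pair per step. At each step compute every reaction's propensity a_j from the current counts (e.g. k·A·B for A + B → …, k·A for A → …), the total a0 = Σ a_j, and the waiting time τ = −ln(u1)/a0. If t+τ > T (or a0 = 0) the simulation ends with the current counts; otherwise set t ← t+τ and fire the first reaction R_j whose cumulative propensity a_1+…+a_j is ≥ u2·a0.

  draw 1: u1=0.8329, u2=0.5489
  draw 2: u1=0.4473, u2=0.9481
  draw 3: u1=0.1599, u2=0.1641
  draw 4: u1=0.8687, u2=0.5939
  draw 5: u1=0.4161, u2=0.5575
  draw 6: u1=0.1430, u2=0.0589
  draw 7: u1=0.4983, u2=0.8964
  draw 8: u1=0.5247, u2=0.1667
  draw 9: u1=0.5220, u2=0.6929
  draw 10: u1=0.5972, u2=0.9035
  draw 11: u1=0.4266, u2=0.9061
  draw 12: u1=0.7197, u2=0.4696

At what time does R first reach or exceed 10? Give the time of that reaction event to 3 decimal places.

t=0.000: X=8 R=7 Z=3 C=5
Draw 1: a1=1.980, a2=5.400, a3=3.592, a4=6.545, a0=17.517; τ=−ln(0.8329)/17.517=0.010 → t=0.010; u2·a0=0.5489·17.517=9.615; a1+a2=7.380 < 9.615 ≤ a1+…+a3=10.972 → R3 fires; X=7 R=7 Z=5 C=5
Draw 2: a1=1.980, a2=9.000, a3=3.143, a4=6.545, a0=20.668; τ=−ln(0.4473)/20.668=0.039 → t=0.049; u2·a0=0.9481·20.668=19.595; a1+…+a3=14.123 < 19.595 ≤ a1+…+a4=20.668 → R4 fires; X=9 R=6 Z=6 C=4
Draw 3: a1=1.584, a2=8.640, a3=4.041, a4=4.488, a0=18.753; τ=−ln(0.1599)/18.753=0.098 → t=0.147; u2·a0=0.1641·18.753=3.077; a1=1.584 < 3.077 ≤ a1+a2=10.224 → R2 fires; X=9 R=8 Z=5 C=4
Draw 4: a1=1.584, a2=7.200, a3=4.041, a4=5.984, a0=18.809; τ=−ln(0.8687)/18.809=0.007 → t=0.155; u2·a0=0.5939·18.809=11.171; a1+a2=8.784 < 11.171 ≤ a1+…+a3=12.825 → R3 fires; X=8 R=8 Z=7 C=4
Draw 5: a1=1.584, a2=10.080, a3=3.592, a4=5.984, a0=21.240; τ=−ln(0.4161)/21.240=0.041 → t=0.196; u2·a0=0.5575·21.240=11.841; a1+a2=11.664 < 11.841 ≤ a1+…+a3=15.256 → R3 fires; X=7 R=8 Z=9 C=4
Draw 6: a1=1.584, a2=12.960, a3=3.143, a4=5.984, a0=23.671; τ=−ln(0.1430)/23.671=0.082 → t=0.278; u2·a0=0.0589·23.671=1.394 ≤ a1=1.584 → R1 fires; X=7 R=10 Z=9 C=3
Draw 7: a1=1.188, a2=9.720, a3=3.143, a4=5.610, a0=19.661; τ=−ln(0.4983)/19.661=0.035 → t=0.313; u2·a0=0.8964·19.661=17.624; a1+…+a3=14.051 < 17.624 ≤ a1+…+a4=19.661 → R4 fires; X=9 R=9 Z=10 C=2
Draw 8: a1=0.792, a2=7.200, a3=4.041, a4=3.366, a0=15.399; τ=−ln(0.5247)/15.399=0.042 → t=0.355; u2·a0=0.1667·15.399=2.567; a1=0.792 < 2.567 ≤ a1+a2=7.992 → R2 fires; X=9 R=11 Z=9 C=2
Draw 9: a1=0.792, a2=6.480, a3=4.041, a4=4.114, a0=15.427; τ=−ln(0.5220)/15.427=0.042 → t=0.397; u2·a0=0.6929·15.427=10.689; a1+a2=7.272 < 10.689 ≤ a1+…+a3=11.313 → R3 fires; X=8 R=11 Z=11 C=2
Draw 10: a1=0.792, a2=7.920, a3=3.592, a4=4.114, a0=16.418; τ=−ln(0.5972)/16.418=0.031 → t=0.429; u2·a0=0.9035·16.418=14.834; a1+…+a3=12.304 < 14.834 ≤ a1+…+a4=16.418 → R4 fires; X=10 R=10 Z=12 C=1
Draw 11: a1=0.396, a2=4.320, a3=4.490, a4=1.870, a0=11.076; τ=−ln(0.4266)/11.076=0.077 → t=0.506; u2·a0=0.9061·11.076=10.036; a1+…+a3=9.206 < 10.036 ≤ a1+…+a4=11.076 → R4 fires; X=12 R=9 Z=13 C=0
Draw 12: a1=0.000, a2=0.000, a3=5.388, a4=0.000, a0=5.388; τ=−ln(0.7197)/5.388=0.061 → t=0.567 > T=0.56: stop.
R first becomes ≥ 10 when it reaches 10 at the event at t=0.278.

Threshold first reached at t = 0.278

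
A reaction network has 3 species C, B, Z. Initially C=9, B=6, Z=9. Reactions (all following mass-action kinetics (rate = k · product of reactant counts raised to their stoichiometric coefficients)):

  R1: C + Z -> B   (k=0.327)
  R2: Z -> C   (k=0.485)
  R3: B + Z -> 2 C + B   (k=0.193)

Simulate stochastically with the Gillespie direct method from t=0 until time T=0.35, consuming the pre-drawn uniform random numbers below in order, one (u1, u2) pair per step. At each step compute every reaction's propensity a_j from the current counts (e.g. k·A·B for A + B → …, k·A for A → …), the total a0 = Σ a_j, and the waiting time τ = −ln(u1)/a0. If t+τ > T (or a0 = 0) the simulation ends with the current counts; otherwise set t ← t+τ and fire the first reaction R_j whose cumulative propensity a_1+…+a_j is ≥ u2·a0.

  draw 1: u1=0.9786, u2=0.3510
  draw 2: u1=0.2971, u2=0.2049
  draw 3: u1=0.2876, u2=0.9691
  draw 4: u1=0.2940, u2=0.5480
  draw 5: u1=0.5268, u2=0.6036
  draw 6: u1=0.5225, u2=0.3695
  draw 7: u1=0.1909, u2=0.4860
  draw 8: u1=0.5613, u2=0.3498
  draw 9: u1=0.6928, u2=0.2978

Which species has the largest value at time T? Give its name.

Dominant species at T: B

t=0.000: C=9 B=6 Z=9
Draw 1: a1=26.487, a2=4.365, a3=10.422, a0=41.274; τ=−ln(0.9786)/41.274=0.001 → t=0.001; u2·a0=0.3510·41.274=14.487 ≤ a1=26.487 → R1 fires; C=8 B=7 Z=8
Draw 2: a1=20.928, a2=3.880, a3=10.808, a0=35.616; τ=−ln(0.2971)/35.616=0.034 → t=0.035; u2·a0=0.2049·35.616=7.298 ≤ a1=20.928 → R1 fires; C=7 B=8 Z=7
Draw 3: a1=16.023, a2=3.395, a3=10.808, a0=30.226; τ=−ln(0.2876)/30.226=0.041 → t=0.076; u2·a0=0.9691·30.226=29.292; a1+a2=19.418 < 29.292 ≤ a1+…+a3=30.226 → R3 fires; C=9 B=8 Z=6
Draw 4: a1=17.658, a2=2.910, a3=9.264, a0=29.832; τ=−ln(0.2940)/29.832=0.041 → t=0.117; u2·a0=0.5480·29.832=16.348 ≤ a1=17.658 → R1 fires; C=8 B=9 Z=5
Draw 5: a1=13.080, a2=2.425, a3=8.685, a0=24.190; τ=−ln(0.5268)/24.190=0.026 → t=0.143; u2·a0=0.6036·24.190=14.601; a1=13.080 < 14.601 ≤ a1+a2=15.505 → R2 fires; C=9 B=9 Z=4
Draw 6: a1=11.772, a2=1.940, a3=6.948, a0=20.660; τ=−ln(0.5225)/20.660=0.031 → t=0.175; u2·a0=0.3695·20.660=7.634 ≤ a1=11.772 → R1 fires; C=8 B=10 Z=3
Draw 7: a1=7.848, a2=1.455, a3=5.790, a0=15.093; τ=−ln(0.1909)/15.093=0.110 → t=0.285; u2·a0=0.4860·15.093=7.335 ≤ a1=7.848 → R1 fires; C=7 B=11 Z=2
Draw 8: a1=4.578, a2=0.970, a3=4.246, a0=9.794; τ=−ln(0.5613)/9.794=0.059 → t=0.343; u2·a0=0.3498·9.794=3.426 ≤ a1=4.578 → R1 fires; C=6 B=12 Z=1
Draw 9: a1=1.962, a2=0.485, a3=2.316, a0=4.763; τ=−ln(0.6928)/4.763=0.077 → t=0.421 > T=0.35: stop.
At T=0.35: C=6 B=12 Z=1; the largest is B.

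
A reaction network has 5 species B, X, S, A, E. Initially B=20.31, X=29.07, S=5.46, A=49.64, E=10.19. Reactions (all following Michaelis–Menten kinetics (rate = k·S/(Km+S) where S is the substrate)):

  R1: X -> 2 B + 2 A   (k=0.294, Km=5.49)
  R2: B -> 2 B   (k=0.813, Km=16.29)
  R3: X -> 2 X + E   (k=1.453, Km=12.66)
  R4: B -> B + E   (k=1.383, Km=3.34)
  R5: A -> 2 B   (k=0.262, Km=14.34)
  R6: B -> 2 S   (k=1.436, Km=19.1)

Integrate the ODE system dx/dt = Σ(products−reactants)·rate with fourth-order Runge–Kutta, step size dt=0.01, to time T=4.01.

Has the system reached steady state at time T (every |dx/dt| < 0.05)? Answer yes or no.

Steady state at T: no

RK4 with dt=0.01: 401 steps to T=4.01. Trajectory (selected grid times):
t=0.00: B=20.31 X=29.07 S=5.46 A=49.64 E=10.19
t=0.45: B=20.59 X=29.41 S=6.13 A=49.77 E=11.18
t=0.89: B=20.85 X=29.75 S=6.79 A=49.90 E=12.15
t=1.34: B=21.13 X=30.10 S=7.46 A=50.03 E=13.15
t=1.78: B=21.40 X=30.44 S=8.13 A=50.16 E=14.13
t=2.23: B=21.67 X=30.79 S=8.81 A=50.29 E=15.13
t=2.67: B=21.94 X=31.14 S=9.49 A=50.42 E=16.11
t=3.12: B=22.21 X=31.49 S=10.18 A=50.56 E=17.12
t=3.56: B=22.48 X=31.84 S=10.86 A=50.69 E=18.10
t=4.01: B=22.75 X=32.19 S=11.56 A=50.82 E=19.11
Rates at T: R1=0.2512, R2=0.4738, R3=1.0429, R4=1.2059, R5=0.2043, R6=0.7806
dx/dt at T (Σ net stoichiometry × rate): B=+0.6042, X=+0.7917, S=+1.5612, A=+0.2980, E=+2.2488
Largest |dx/dt| is |+2.2488| (E) ≥ 0.05 → not steady.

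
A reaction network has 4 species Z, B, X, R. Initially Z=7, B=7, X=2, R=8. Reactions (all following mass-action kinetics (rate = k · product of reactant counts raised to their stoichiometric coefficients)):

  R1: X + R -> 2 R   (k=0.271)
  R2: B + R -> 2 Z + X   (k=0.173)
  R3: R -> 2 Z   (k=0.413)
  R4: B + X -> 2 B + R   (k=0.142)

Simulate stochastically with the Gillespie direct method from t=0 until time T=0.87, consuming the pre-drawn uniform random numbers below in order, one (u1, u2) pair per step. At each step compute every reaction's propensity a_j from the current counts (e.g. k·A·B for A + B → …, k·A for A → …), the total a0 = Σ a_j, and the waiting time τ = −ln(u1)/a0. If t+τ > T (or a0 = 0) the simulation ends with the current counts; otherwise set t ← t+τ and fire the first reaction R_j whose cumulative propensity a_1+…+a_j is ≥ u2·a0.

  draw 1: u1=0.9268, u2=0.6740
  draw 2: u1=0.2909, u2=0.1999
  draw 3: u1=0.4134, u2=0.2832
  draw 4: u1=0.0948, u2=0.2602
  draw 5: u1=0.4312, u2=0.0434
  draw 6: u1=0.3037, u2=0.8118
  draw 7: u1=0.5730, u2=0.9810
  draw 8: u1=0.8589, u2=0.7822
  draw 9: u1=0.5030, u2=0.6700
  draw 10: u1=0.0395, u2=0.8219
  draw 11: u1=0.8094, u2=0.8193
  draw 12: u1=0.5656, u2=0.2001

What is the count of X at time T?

X at T = 1

t=0.000: Z=7 B=7 X=2 R=8
Draw 1: a1=4.336, a2=9.688, a3=3.304, a4=1.988, a0=19.316; τ=−ln(0.9268)/19.316=0.004 → t=0.004; u2·a0=0.6740·19.316=13.019; a1=4.336 < 13.019 ≤ a1+a2=14.024 → R2 fires; Z=9 B=6 X=3 R=7
Draw 2: a1=5.691, a2=7.266, a3=2.891, a4=2.556, a0=18.404; τ=−ln(0.2909)/18.404=0.067 → t=0.071; u2·a0=0.1999·18.404=3.679 ≤ a1=5.691 → R1 fires; Z=9 B=6 X=2 R=8
Draw 3: a1=4.336, a2=8.304, a3=3.304, a4=1.704, a0=17.648; τ=−ln(0.4134)/17.648=0.050 → t=0.121; u2·a0=0.2832·17.648=4.998; a1=4.336 < 4.998 ≤ a1+a2=12.640 → R2 fires; Z=11 B=5 X=3 R=7
Draw 4: a1=5.691, a2=6.055, a3=2.891, a4=2.130, a0=16.767; τ=−ln(0.0948)/16.767=0.141 → t=0.262; u2·a0=0.2602·16.767=4.363 ≤ a1=5.691 → R1 fires; Z=11 B=5 X=2 R=8
Draw 5: a1=4.336, a2=6.920, a3=3.304, a4=1.420, a0=15.980; τ=−ln(0.4312)/15.980=0.053 → t=0.314; u2·a0=0.0434·15.980=0.694 ≤ a1=4.336 → R1 fires; Z=11 B=5 X=1 R=9
Draw 6: a1=2.439, a2=7.785, a3=3.717, a4=0.710, a0=14.651; τ=−ln(0.3037)/14.651=0.081 → t=0.396; u2·a0=0.8118·14.651=11.894; a1+a2=10.224 < 11.894 ≤ a1+…+a3=13.941 → R3 fires; Z=13 B=5 X=1 R=8
Draw 7: a1=2.168, a2=6.920, a3=3.304, a4=0.710, a0=13.102; τ=−ln(0.5730)/13.102=0.043 → t=0.438; u2·a0=0.9810·13.102=12.853; a1+…+a3=12.392 < 12.853 ≤ a1+…+a4=13.102 → R4 fires; Z=13 B=6 X=0 R=9
Draw 8: a1=0.000, a2=9.342, a3=3.717, a4=0.000, a0=13.059; τ=−ln(0.8589)/13.059=0.012 → t=0.450; u2·a0=0.7822·13.059=10.215; a1+a2=9.342 < 10.215 ≤ a1+…+a3=13.059 → R3 fires; Z=15 B=6 X=0 R=8
Draw 9: a1=0.000, a2=8.304, a3=3.304, a4=0.000, a0=11.608; τ=−ln(0.5030)/11.608=0.059 → t=0.509; u2·a0=0.6700·11.608=7.777; a1=0.000 < 7.777 ≤ a1+a2=8.304 → R2 fires; Z=17 B=5 X=1 R=7
Draw 10: a1=1.897, a2=6.055, a3=2.891, a4=0.710, a0=11.553; τ=−ln(0.0395)/11.553=0.280 → t=0.789; u2·a0=0.8219·11.553=9.495; a1+a2=7.952 < 9.495 ≤ a1+…+a3=10.843 → R3 fires; Z=19 B=5 X=1 R=6
Draw 11: a1=1.626, a2=5.190, a3=2.478, a4=0.710, a0=10.004; τ=−ln(0.8094)/10.004=0.021 → t=0.810; u2·a0=0.8193·10.004=8.196; a1+a2=6.816 < 8.196 ≤ a1+…+a3=9.294 → R3 fires; Z=21 B=5 X=1 R=5
Draw 12: a1=1.355, a2=4.325, a3=2.065, a4=0.710, a0=8.455; τ=−ln(0.5656)/8.455=0.067 → t=0.877 > T=0.87: stop.
Read off X at T=0.87: 1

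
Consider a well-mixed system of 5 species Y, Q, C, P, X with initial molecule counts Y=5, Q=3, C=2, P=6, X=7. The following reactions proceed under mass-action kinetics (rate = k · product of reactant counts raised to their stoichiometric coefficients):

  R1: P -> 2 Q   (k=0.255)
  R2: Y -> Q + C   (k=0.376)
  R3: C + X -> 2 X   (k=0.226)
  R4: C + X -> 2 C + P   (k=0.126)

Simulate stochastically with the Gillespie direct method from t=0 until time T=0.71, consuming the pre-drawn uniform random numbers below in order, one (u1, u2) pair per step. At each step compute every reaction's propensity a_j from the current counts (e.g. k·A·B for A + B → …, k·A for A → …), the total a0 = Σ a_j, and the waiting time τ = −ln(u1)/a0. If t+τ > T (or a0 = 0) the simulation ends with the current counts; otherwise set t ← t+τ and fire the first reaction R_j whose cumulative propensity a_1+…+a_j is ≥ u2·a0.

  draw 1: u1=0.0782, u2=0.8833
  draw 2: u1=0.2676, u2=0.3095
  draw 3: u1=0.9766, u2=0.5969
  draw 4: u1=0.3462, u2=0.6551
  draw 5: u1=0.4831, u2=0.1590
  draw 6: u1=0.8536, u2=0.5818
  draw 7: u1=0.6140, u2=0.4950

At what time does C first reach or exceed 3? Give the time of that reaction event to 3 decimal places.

t=0.000: Y=5 Q=3 C=2 P=6 X=7
Draw 1: a1=1.530, a2=1.880, a3=3.164, a4=1.764, a0=8.338; τ=−ln(0.0782)/8.338=0.306 → t=0.306; u2·a0=0.8833·8.338=7.365; a1+…+a3=6.574 < 7.365 ≤ a1+…+a4=8.338 → R4 fires; Y=5 Q=3 C=3 P=7 X=6
Draw 2: a1=1.785, a2=1.880, a3=4.068, a4=2.268, a0=10.001; τ=−ln(0.2676)/10.001=0.132 → t=0.437; u2·a0=0.3095·10.001=3.095; a1=1.785 < 3.095 ≤ a1+a2=3.665 → R2 fires; Y=4 Q=4 C=4 P=7 X=6
Draw 3: a1=1.785, a2=1.504, a3=5.424, a4=3.024, a0=11.737; τ=−ln(0.9766)/11.737=0.002 → t=0.439; u2·a0=0.5969·11.737=7.006; a1+a2=3.289 < 7.006 ≤ a1+…+a3=8.713 → R3 fires; Y=4 Q=4 C=3 P=7 X=7
Draw 4: a1=1.785, a2=1.504, a3=4.746, a4=2.646, a0=10.681; τ=−ln(0.3462)/10.681=0.099 → t=0.539; u2·a0=0.6551·10.681=6.997; a1+a2=3.289 < 6.997 ≤ a1+…+a3=8.035 → R3 fires; Y=4 Q=4 C=2 P=7 X=8
Draw 5: a1=1.785, a2=1.504, a3=3.616, a4=2.016, a0=8.921; τ=−ln(0.4831)/8.921=0.082 → t=0.620; u2·a0=0.1590·8.921=1.418 ≤ a1=1.785 → R1 fires; Y=4 Q=6 C=2 P=6 X=8
Draw 6: a1=1.530, a2=1.504, a3=3.616, a4=2.016, a0=8.666; τ=−ln(0.8536)/8.666=0.018 → t=0.639; u2·a0=0.5818·8.666=5.042; a1+a2=3.034 < 5.042 ≤ a1+…+a3=6.650 → R3 fires; Y=4 Q=6 C=1 P=6 X=9
Draw 7: a1=1.530, a2=1.504, a3=2.034, a4=1.134, a0=6.202; τ=−ln(0.6140)/6.202=0.079 → t=0.717 > T=0.71: stop.
C first becomes ≥ 3 when it reaches 3 at the event at t=0.306.

Threshold first reached at t = 0.306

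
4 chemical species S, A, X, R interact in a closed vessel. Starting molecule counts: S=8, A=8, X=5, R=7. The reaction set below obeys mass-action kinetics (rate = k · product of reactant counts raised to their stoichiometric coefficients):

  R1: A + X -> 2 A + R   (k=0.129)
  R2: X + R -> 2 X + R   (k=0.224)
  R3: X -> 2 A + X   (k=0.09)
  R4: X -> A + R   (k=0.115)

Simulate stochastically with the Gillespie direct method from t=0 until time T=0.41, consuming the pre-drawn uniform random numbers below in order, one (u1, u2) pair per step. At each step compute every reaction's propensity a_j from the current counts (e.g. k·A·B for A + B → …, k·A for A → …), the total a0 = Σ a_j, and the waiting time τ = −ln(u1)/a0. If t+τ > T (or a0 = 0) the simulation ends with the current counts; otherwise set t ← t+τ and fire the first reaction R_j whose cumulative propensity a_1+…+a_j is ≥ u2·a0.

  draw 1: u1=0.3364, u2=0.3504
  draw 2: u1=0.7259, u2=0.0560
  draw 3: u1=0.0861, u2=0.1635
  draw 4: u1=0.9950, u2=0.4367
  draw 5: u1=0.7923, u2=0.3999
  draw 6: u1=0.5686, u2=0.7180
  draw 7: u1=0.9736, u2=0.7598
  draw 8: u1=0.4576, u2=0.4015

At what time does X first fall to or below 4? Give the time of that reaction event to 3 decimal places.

t=0.000: S=8 A=8 X=5 R=7
Draw 1: a1=5.160, a2=7.840, a3=0.450, a4=0.575, a0=14.025; τ=−ln(0.3364)/14.025=0.078 → t=0.078; u2·a0=0.3504·14.025=4.914 ≤ a1=5.160 → R1 fires; S=8 A=9 X=4 R=8
Draw 2: a1=4.644, a2=7.168, a3=0.360, a4=0.460, a0=12.632; τ=−ln(0.7259)/12.632=0.025 → t=0.103; u2·a0=0.0560·12.632=0.707 ≤ a1=4.644 → R1 fires; S=8 A=10 X=3 R=9
Draw 3: a1=3.870, a2=6.048, a3=0.270, a4=0.345, a0=10.533; τ=−ln(0.0861)/10.533=0.233 → t=0.336; u2·a0=0.1635·10.533=1.722 ≤ a1=3.870 → R1 fires; S=8 A=11 X=2 R=10
Draw 4: a1=2.838, a2=4.480, a3=0.180, a4=0.230, a0=7.728; τ=−ln(0.9950)/7.728=0.001 → t=0.337; u2·a0=0.4367·7.728=3.375; a1=2.838 < 3.375 ≤ a1+a2=7.318 → R2 fires; S=8 A=11 X=3 R=10
Draw 5: a1=4.257, a2=6.720, a3=0.270, a4=0.345, a0=11.592; τ=−ln(0.7923)/11.592=0.020 → t=0.357; u2·a0=0.3999·11.592=4.636; a1=4.257 < 4.636 ≤ a1+a2=10.977 → R2 fires; S=8 A=11 X=4 R=10
Draw 6: a1=5.676, a2=8.960, a3=0.360, a4=0.460, a0=15.456; τ=−ln(0.5686)/15.456=0.037 → t=0.393; u2·a0=0.7180·15.456=11.097; a1=5.676 < 11.097 ≤ a1+a2=14.636 → R2 fires; S=8 A=11 X=5 R=10
Draw 7: a1=7.095, a2=11.200, a3=0.450, a4=0.575, a0=19.320; τ=−ln(0.9736)/19.320=0.001 → t=0.395; u2·a0=0.7598·19.320=14.679; a1=7.095 < 14.679 ≤ a1+a2=18.295 → R2 fires; S=8 A=11 X=6 R=10
Draw 8: a1=8.514, a2=13.440, a3=0.540, a4=0.690, a0=23.184; τ=−ln(0.4576)/23.184=0.034 → t=0.428 > T=0.41: stop.
X first becomes ≤ 4 when it reaches 4 at the event at t=0.078.

Threshold first reached at t = 0.078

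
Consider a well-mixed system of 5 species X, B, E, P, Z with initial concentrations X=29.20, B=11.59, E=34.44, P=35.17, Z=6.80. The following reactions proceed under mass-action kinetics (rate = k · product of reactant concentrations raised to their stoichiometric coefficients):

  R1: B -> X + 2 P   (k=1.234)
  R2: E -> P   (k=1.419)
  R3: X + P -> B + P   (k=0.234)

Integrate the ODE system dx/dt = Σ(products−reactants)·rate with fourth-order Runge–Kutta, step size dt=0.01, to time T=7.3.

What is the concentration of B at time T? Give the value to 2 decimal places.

RK4 with dt=0.01: 730 steps to T=7.3. Trajectory (selected grid times):
t=0.00: X=29.20 B=11.59 E=34.44 P=35.17 Z=6.80
t=0.81: X=1.65 B=39.14 E=10.91 P=128.87 Z=6.80
t=1.62: X=0.98 B=39.81 E=3.46 P=215.36 Z=6.80
t=2.43: X=0.71 B=40.08 E=1.10 P=297.59 Z=6.80
t=3.24: X=0.56 B=40.23 E=0.35 P=378.62 Z=6.80
t=4.06: X=0.46 B=40.33 E=0.11 P=460.38 Z=6.80
t=4.87: X=0.39 B=40.40 E=0.03 P=541.14 Z=6.80
t=5.68: X=0.34 B=40.45 E=0.01 P=621.97 Z=6.80
t=6.49: X=0.30 B=40.49 E=0.00 P=702.88 Z=6.80
t=7.30: X=0.27 B=40.52 E=0.00 P=783.85 Z=6.80
Read off B at T=7.3: 40.52

B at T = 40.52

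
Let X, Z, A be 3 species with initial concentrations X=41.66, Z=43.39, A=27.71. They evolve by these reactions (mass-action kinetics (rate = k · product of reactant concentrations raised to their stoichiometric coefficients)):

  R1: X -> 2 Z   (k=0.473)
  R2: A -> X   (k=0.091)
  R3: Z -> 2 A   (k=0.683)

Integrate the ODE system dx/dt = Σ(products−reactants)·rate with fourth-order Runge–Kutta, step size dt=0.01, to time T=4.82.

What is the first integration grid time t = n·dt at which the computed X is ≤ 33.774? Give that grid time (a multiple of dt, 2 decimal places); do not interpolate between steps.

Threshold first reached at t = 0.58

RK4 with dt=0.01: 482 steps to T=4.82. Trajectory (selected grid times):
t=0.00: X=41.66 Z=43.39 A=27.71
t=0.54: X=34.17 Z=45.99 A=58.84
t=0.57: X=33.85 Z=46.01 A=60.56
t=0.58: X=33.75 Z=46.01 A=61.14
t=1.07: X=29.77 Z=45.32 A=88.45
t=1.61: X=27.53 Z=43.49 A=116.20
t=2.14: X=26.94 Z=41.68 A=140.80
t=2.68: X=27.50 Z=40.43 A=163.55
t=3.21: X=28.84 Z=39.99 A=184.22
t=3.75: X=30.78 Z=40.40 A=204.27
t=4.28: X=33.10 Z=41.58 A=223.58
t=4.82: X=35.78 Z=43.50 A=243.45
X(0.57)=33.854 > 33.774 but X(0.58)=33.750 ≤ 33.774, so the first grid time is t=0.58.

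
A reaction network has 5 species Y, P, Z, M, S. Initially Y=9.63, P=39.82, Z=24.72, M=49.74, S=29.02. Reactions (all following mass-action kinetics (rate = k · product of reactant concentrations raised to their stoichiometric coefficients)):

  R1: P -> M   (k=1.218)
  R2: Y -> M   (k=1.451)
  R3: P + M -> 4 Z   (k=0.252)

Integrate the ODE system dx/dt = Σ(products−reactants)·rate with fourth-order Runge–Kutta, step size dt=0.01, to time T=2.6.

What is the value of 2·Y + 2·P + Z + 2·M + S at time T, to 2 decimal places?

Check how each reaction changes W = 2·Y + 2·P + Z + 2·M + S (weight of products minus weight of reactants):
R1: P -> M: (2·1) − (2·1) = 2 − 2 = 0
R2: Y -> M: (2·1) − (2·1) = 2 − 2 = 0
R3: P + M -> 4 Z: (1·4) − (2·1 + 2·1) = 4 − 4 = 0
Every reaction leaves W unchanged, so W is conserved and no simulation is needed: W(T) = W(0) = 2·9.63 + 2·39.82 + 24.72 + 2·49.74 + 29.02 = 252.12

Value at T = 252.12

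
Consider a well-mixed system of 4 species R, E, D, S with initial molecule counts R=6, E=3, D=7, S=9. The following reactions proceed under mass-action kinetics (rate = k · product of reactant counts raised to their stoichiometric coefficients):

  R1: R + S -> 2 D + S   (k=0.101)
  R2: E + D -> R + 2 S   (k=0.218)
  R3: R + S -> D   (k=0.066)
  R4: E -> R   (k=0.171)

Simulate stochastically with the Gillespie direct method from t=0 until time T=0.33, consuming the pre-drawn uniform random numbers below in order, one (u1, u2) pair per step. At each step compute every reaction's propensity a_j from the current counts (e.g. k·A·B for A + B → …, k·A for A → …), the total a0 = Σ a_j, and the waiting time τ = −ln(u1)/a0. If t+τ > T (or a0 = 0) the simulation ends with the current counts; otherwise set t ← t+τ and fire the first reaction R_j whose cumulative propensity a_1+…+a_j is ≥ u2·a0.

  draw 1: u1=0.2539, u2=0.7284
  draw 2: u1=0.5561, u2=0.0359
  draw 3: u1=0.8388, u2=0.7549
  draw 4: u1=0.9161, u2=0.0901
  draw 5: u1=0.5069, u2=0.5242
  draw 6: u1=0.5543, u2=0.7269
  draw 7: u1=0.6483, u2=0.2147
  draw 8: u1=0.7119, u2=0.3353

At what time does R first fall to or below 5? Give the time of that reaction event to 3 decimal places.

t=0.000: R=6 E=3 D=7 S=9
Draw 1: a1=5.454, a2=4.578, a3=3.564, a4=0.513, a0=14.109; τ=−ln(0.2539)/14.109=0.097 → t=0.097; u2·a0=0.7284·14.109=10.277; a1+a2=10.032 < 10.277 ≤ a1+…+a3=13.596 → R3 fires; R=5 E=3 D=8 S=8
Draw 2: a1=4.040, a2=5.232, a3=2.640, a4=0.513, a0=12.425; τ=−ln(0.5561)/12.425=0.047 → t=0.144; u2·a0=0.0359·12.425=0.446 ≤ a1=4.040 → R1 fires; R=4 E=3 D=10 S=8
Draw 3: a1=3.232, a2=6.540, a3=2.112, a4=0.513, a0=12.397; τ=−ln(0.8388)/12.397=0.014 → t=0.159; u2·a0=0.7549·12.397=9.358; a1=3.232 < 9.358 ≤ a1+a2=9.772 → R2 fires; R=5 E=2 D=9 S=10
Draw 4: a1=5.050, a2=3.924, a3=3.300, a4=0.342, a0=12.616; τ=−ln(0.9161)/12.616=0.007 → t=0.166; u2·a0=0.0901·12.616=1.137 ≤ a1=5.050 → R1 fires; R=4 E=2 D=11 S=10
Draw 5: a1=4.040, a2=4.796, a3=2.640, a4=0.342, a0=11.818; τ=−ln(0.5069)/11.818=0.057 → t=0.223; u2·a0=0.5242·11.818=6.195; a1=4.040 < 6.195 ≤ a1+a2=8.836 → R2 fires; R=5 E=1 D=10 S=12
Draw 6: a1=6.060, a2=2.180, a3=3.960, a4=0.171, a0=12.371; τ=−ln(0.5543)/12.371=0.048 → t=0.271; u2·a0=0.7269·12.371=8.992; a1+a2=8.240 < 8.992 ≤ a1+…+a3=12.200 → R3 fires; R=4 E=1 D=11 S=11
Draw 7: a1=4.444, a2=2.398, a3=2.904, a4=0.171, a0=9.917; τ=−ln(0.6483)/9.917=0.044 → t=0.314; u2·a0=0.2147·9.917=2.129 ≤ a1=4.444 → R1 fires; R=3 E=1 D=13 S=11
Draw 8: a1=3.333, a2=2.834, a3=2.178, a4=0.171, a0=8.516; τ=−ln(0.7119)/8.516=0.040 → t=0.354 > T=0.33: stop.
R first becomes ≤ 5 when it reaches 5 at the event at t=0.097.

Threshold first reached at t = 0.097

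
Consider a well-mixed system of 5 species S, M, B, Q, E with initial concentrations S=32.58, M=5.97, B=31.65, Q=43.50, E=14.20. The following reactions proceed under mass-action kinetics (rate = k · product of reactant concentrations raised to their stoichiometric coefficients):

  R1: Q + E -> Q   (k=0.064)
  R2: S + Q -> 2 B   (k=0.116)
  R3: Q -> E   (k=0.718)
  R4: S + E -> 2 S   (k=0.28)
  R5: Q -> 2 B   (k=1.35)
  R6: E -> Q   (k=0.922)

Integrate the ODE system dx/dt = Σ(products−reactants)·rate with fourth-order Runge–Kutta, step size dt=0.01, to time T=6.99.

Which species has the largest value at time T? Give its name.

RK4 with dt=0.01: 699 steps to T=6.99. Trajectory (selected grid times):
t=0.00: S=32.58 M=5.97 B=31.65 Q=43.50 E=14.20
t=0.78: S=21.20 M=5.97 B=107.81 Q=1.16 E=0.28
t=1.55: S=20.96 M=5.97 B=109.79 Q=0.04 E=0.01
t=2.33: S=20.95 M=5.97 B=109.86 Q=0.00 E=0.00
t=3.11: S=20.95 M=5.97 B=109.86 Q=0.00 E=0.00
t=3.88: S=20.95 M=5.97 B=109.86 Q=0.00 E=0.00
t=4.66: S=20.95 M=5.97 B=109.86 Q=0.00 E=0.00
t=5.44: S=20.95 M=5.97 B=109.86 Q=0.00 E=0.00
t=6.21: S=20.95 M=5.97 B=109.86 Q=0.00 E=0.00
t=6.99: S=20.95 M=5.97 B=109.86 Q=0.00 E=0.00
At T=6.99: S=20.95 M=5.97 B=109.86 Q=0.00 E=0.00; the largest is B.

Dominant species at T: B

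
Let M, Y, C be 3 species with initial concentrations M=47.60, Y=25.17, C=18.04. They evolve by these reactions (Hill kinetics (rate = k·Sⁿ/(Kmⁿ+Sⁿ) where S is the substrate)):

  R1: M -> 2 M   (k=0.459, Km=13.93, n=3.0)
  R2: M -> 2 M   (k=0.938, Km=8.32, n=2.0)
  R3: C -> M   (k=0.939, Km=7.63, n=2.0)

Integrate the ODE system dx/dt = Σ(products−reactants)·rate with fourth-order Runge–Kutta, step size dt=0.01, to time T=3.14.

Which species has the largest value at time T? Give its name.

RK4 with dt=0.01: 314 steps to T=3.14. Trajectory (selected grid times):
t=0.00: M=47.60 Y=25.17 C=18.04
t=0.35: M=48.35 Y=25.17 C=17.76
t=0.70: M=49.11 Y=25.17 C=17.49
t=1.05: M=49.86 Y=25.17 C=17.21
t=1.40: M=50.61 Y=25.17 C=16.94
t=1.74: M=51.34 Y=25.17 C=16.67
t=2.09: M=52.09 Y=25.17 C=16.40
t=2.44: M=52.83 Y=25.17 C=16.13
t=2.79: M=53.58 Y=25.17 C=15.86
t=3.14: M=54.32 Y=25.17 C=15.60
At T=3.14: M=54.32 Y=25.17 C=15.60; the largest is M.

Dominant species at T: M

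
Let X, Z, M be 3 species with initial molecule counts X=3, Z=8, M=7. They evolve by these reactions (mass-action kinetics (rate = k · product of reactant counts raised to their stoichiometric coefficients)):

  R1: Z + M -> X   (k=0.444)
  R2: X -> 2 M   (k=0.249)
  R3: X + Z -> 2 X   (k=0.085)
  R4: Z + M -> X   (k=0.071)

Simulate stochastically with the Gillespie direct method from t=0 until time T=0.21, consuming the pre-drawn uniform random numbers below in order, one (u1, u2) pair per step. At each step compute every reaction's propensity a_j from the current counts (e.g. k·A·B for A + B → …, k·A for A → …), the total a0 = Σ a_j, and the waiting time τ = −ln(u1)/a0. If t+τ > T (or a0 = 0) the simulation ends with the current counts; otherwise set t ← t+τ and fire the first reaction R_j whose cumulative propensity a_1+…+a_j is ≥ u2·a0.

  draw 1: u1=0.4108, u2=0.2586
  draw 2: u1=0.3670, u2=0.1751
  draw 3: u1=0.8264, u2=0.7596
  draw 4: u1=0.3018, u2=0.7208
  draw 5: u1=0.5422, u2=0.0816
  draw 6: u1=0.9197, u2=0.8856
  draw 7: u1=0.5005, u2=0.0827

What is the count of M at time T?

t=0.000: X=3 Z=8 M=7
Draw 1: a1=24.864, a2=0.747, a3=2.040, a4=3.976, a0=31.627; τ=−ln(0.4108)/31.627=0.028 → t=0.028; u2·a0=0.2586·31.627=8.179 ≤ a1=24.864 → R1 fires; X=4 Z=7 M=6
Draw 2: a1=18.648, a2=0.996, a3=2.380, a4=2.982, a0=25.006; τ=−ln(0.3670)/25.006=0.040 → t=0.068; u2·a0=0.1751·25.006=4.379 ≤ a1=18.648 → R1 fires; X=5 Z=6 M=5
Draw 3: a1=13.320, a2=1.245, a3=2.550, a4=2.130, a0=19.245; τ=−ln(0.8264)/19.245=0.010 → t=0.078; u2·a0=0.7596·19.245=14.619; a1+a2=14.565 < 14.619 ≤ a1+…+a3=17.115 → R3 fires; X=6 Z=5 M=5
Draw 4: a1=11.100, a2=1.494, a3=2.550, a4=1.775, a0=16.919; τ=−ln(0.3018)/16.919=0.071 → t=0.149; u2·a0=0.7208·16.919=12.195; a1=11.100 < 12.195 ≤ a1+a2=12.594 → R2 fires; X=5 Z=5 M=7
Draw 5: a1=15.540, a2=1.245, a3=2.125, a4=2.485, a0=21.395; τ=−ln(0.5422)/21.395=0.029 → t=0.178; u2·a0=0.0816·21.395=1.746 ≤ a1=15.540 → R1 fires; X=6 Z=4 M=6
Draw 6: a1=10.656, a2=1.494, a3=2.040, a4=1.704, a0=15.894; τ=−ln(0.9197)/15.894=0.005 → t=0.183; u2·a0=0.8856·15.894=14.076; a1+a2=12.150 < 14.076 ≤ a1+…+a3=14.190 → R3 fires; X=7 Z=3 M=6
Draw 7: a1=7.992, a2=1.743, a3=1.785, a4=1.278, a0=12.798; τ=−ln(0.5005)/12.798=0.054 → t=0.237 > T=0.21: stop.
Read off M at T=0.21: 6

M at T = 6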